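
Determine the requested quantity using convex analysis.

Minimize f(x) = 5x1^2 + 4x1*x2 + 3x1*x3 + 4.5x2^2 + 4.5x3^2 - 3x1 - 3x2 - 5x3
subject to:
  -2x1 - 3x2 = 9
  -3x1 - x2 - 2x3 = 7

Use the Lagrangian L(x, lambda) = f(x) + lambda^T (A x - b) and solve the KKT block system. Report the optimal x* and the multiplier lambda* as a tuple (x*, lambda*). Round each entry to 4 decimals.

Form the Lagrangian:
  L(x, lambda) = (1/2) x^T Q x + c^T x + lambda^T (A x - b)
Stationarity (grad_x L = 0): Q x + c + A^T lambda = 0.
Primal feasibility: A x = b.

This gives the KKT block system:
  [ Q   A^T ] [ x     ]   [-c ]
  [ A    0  ] [ lambda ] = [ b ]

Solving the linear system:
  x*      = (-1.8563, -1.7625, 0.1657)
  lambda* = (-7.2495, -4.5389)
  f(x*)   = 53.523

x* = (-1.8563, -1.7625, 0.1657), lambda* = (-7.2495, -4.5389)


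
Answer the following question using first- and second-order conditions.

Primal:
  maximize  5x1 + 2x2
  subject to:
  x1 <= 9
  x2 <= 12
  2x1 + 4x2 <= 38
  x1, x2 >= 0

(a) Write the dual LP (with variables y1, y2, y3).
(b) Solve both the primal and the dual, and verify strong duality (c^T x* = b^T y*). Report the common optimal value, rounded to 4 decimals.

The standard primal-dual pair for 'max c^T x s.t. A x <= b, x >= 0' is:
  Dual:  min b^T y  s.t.  A^T y >= c,  y >= 0.

So the dual LP is:
  minimize  9y1 + 12y2 + 38y3
  subject to:
    y1 + 2y3 >= 5
    y2 + 4y3 >= 2
    y1, y2, y3 >= 0

Solving the primal: x* = (9, 5).
  primal value c^T x* = 55.
Solving the dual: y* = (4, 0, 0.5).
  dual value b^T y* = 55.
Strong duality: c^T x* = b^T y*. Confirmed.

55


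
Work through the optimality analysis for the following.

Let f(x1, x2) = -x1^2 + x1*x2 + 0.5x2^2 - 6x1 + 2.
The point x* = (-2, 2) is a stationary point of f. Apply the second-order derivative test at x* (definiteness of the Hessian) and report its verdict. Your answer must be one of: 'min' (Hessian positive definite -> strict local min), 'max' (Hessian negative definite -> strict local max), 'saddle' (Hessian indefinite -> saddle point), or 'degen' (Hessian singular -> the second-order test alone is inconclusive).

Compute the Hessian H = grad^2 f:
  H = [[-2, 1], [1, 1]]
Verify stationarity: grad f(x*) = H x* + g = (0, 0).
Eigenvalues of H: -2.3028, 1.3028.
Eigenvalues have mixed signs, so H is indefinite -> x* is a saddle point.

saddle


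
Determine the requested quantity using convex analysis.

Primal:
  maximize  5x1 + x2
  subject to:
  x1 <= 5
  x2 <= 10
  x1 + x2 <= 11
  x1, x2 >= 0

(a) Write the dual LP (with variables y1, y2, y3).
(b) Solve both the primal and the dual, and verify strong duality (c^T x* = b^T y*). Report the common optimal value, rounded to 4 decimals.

The standard primal-dual pair for 'max c^T x s.t. A x <= b, x >= 0' is:
  Dual:  min b^T y  s.t.  A^T y >= c,  y >= 0.

So the dual LP is:
  minimize  5y1 + 10y2 + 11y3
  subject to:
    y1 + y3 >= 5
    y2 + y3 >= 1
    y1, y2, y3 >= 0

Solving the primal: x* = (5, 6).
  primal value c^T x* = 31.
Solving the dual: y* = (4, 0, 1).
  dual value b^T y* = 31.
Strong duality: c^T x* = b^T y*. Confirmed.

31


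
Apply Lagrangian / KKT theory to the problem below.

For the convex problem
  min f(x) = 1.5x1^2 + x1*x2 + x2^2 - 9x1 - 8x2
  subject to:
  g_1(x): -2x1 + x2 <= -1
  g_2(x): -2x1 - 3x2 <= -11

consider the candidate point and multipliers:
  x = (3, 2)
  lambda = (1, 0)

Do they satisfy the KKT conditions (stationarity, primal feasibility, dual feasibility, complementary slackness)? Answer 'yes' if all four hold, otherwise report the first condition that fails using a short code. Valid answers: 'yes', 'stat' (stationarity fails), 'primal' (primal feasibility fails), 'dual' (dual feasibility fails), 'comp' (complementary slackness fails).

Gradient of f: grad f(x) = Q x + c = (2, -1)
Constraint values g_i(x) = a_i^T x - b_i:
  g_1((3, 2)) = -3
  g_2((3, 2)) = -1
Stationarity residual: grad f(x) + sum_i lambda_i a_i = (0, 0)
  -> stationarity OK
Primal feasibility (all g_i <= 0): OK
Dual feasibility (all lambda_i >= 0): OK
Complementary slackness (lambda_i * g_i(x) = 0 for all i): FAILS

Verdict: the first failing condition is complementary_slackness -> comp.

comp


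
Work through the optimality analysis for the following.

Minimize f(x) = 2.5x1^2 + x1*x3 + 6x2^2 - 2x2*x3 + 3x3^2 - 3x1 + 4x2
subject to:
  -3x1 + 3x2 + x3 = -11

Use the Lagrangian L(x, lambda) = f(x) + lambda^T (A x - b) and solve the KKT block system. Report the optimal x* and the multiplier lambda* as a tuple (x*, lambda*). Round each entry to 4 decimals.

Form the Lagrangian:
  L(x, lambda) = (1/2) x^T Q x + c^T x + lambda^T (A x - b)
Stationarity (grad_x L = 0): Q x + c + A^T lambda = 0.
Primal feasibility: A x = b.

This gives the KKT block system:
  [ Q   A^T ] [ x     ]   [-c ]
  [ A    0  ] [ lambda ] = [ b ]

Solving the linear system:
  x*      = (2.2016, -1.0936, -1.1144)
  lambda* = (2.2979)
  f(x*)   = 7.149

x* = (2.2016, -1.0936, -1.1144), lambda* = (2.2979)


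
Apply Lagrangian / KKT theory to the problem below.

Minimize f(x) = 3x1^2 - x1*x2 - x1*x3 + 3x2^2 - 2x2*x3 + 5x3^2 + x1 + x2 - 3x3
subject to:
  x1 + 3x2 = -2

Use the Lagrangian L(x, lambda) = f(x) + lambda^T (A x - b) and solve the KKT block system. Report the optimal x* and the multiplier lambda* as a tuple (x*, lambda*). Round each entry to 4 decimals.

Form the Lagrangian:
  L(x, lambda) = (1/2) x^T Q x + c^T x + lambda^T (A x - b)
Stationarity (grad_x L = 0): Q x + c + A^T lambda = 0.
Primal feasibility: A x = b.

This gives the KKT block system:
  [ Q   A^T ] [ x     ]   [-c ]
  [ A    0  ] [ lambda ] = [ b ]

Solving the linear system:
  x*      = (-0.3566, -0.5478, 0.1548)
  lambda* = (0.7466)
  f(x*)   = 0.0622

x* = (-0.3566, -0.5478, 0.1548), lambda* = (0.7466)


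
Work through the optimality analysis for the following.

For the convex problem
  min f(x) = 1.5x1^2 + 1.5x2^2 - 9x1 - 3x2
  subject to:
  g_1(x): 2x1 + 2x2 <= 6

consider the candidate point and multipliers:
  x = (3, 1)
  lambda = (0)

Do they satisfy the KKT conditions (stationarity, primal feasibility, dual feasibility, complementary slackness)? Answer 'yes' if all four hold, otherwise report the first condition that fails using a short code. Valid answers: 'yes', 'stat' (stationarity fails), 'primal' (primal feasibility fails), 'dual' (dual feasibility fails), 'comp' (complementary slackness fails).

Gradient of f: grad f(x) = Q x + c = (0, 0)
Constraint values g_i(x) = a_i^T x - b_i:
  g_1((3, 1)) = 2
Stationarity residual: grad f(x) + sum_i lambda_i a_i = (0, 0)
  -> stationarity OK
Primal feasibility (all g_i <= 0): FAILS
Dual feasibility (all lambda_i >= 0): OK
Complementary slackness (lambda_i * g_i(x) = 0 for all i): OK

Verdict: the first failing condition is primal_feasibility -> primal.

primal


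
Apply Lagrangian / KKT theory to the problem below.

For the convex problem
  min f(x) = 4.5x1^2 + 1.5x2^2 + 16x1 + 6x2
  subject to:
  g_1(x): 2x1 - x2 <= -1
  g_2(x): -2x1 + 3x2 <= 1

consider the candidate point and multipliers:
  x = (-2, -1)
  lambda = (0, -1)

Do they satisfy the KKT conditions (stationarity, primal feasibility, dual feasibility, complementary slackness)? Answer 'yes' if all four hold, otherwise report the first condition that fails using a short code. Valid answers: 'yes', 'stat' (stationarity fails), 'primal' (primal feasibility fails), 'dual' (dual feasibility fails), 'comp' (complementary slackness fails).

Gradient of f: grad f(x) = Q x + c = (-2, 3)
Constraint values g_i(x) = a_i^T x - b_i:
  g_1((-2, -1)) = -2
  g_2((-2, -1)) = 0
Stationarity residual: grad f(x) + sum_i lambda_i a_i = (0, 0)
  -> stationarity OK
Primal feasibility (all g_i <= 0): OK
Dual feasibility (all lambda_i >= 0): FAILS
Complementary slackness (lambda_i * g_i(x) = 0 for all i): OK

Verdict: the first failing condition is dual_feasibility -> dual.

dual


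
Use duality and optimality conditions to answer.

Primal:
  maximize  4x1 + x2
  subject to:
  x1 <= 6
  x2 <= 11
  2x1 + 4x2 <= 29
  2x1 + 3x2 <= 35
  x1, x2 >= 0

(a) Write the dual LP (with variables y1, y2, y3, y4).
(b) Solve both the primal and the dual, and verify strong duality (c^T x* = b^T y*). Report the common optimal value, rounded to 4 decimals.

The standard primal-dual pair for 'max c^T x s.t. A x <= b, x >= 0' is:
  Dual:  min b^T y  s.t.  A^T y >= c,  y >= 0.

So the dual LP is:
  minimize  6y1 + 11y2 + 29y3 + 35y4
  subject to:
    y1 + 2y3 + 2y4 >= 4
    y2 + 4y3 + 3y4 >= 1
    y1, y2, y3, y4 >= 0

Solving the primal: x* = (6, 4.25).
  primal value c^T x* = 28.25.
Solving the dual: y* = (3.5, 0, 0.25, 0).
  dual value b^T y* = 28.25.
Strong duality: c^T x* = b^T y*. Confirmed.

28.25


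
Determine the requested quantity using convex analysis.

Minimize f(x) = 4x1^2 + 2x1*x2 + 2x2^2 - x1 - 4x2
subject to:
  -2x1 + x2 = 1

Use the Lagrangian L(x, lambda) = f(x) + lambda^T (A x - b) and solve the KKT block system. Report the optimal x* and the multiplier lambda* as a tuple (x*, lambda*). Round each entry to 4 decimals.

Form the Lagrangian:
  L(x, lambda) = (1/2) x^T Q x + c^T x + lambda^T (A x - b)
Stationarity (grad_x L = 0): Q x + c + A^T lambda = 0.
Primal feasibility: A x = b.

This gives the KKT block system:
  [ Q   A^T ] [ x     ]   [-c ]
  [ A    0  ] [ lambda ] = [ b ]

Solving the linear system:
  x*      = (-0.0312, 0.9375)
  lambda* = (0.3125)
  f(x*)   = -2.0156

x* = (-0.0312, 0.9375), lambda* = (0.3125)


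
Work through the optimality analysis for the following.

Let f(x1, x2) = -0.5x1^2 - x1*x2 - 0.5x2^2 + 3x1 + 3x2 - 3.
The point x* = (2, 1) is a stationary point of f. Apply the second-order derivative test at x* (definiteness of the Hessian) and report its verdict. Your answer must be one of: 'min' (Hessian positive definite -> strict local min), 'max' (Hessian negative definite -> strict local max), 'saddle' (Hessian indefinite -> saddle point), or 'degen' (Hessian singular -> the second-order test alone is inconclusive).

Compute the Hessian H = grad^2 f:
  H = [[-1, -1], [-1, -1]]
Verify stationarity: grad f(x*) = H x* + g = (0, 0).
Eigenvalues of H: -2, 0.
H has a zero eigenvalue (singular; negative semidefinite but not definite), so H is neither positive definite, negative definite, nor indefinite. The second-order test alone is inconclusive -> degen.
(Indeed, f is constant along the null direction of H through x*, so x* is not a strict local extremum.)

degen


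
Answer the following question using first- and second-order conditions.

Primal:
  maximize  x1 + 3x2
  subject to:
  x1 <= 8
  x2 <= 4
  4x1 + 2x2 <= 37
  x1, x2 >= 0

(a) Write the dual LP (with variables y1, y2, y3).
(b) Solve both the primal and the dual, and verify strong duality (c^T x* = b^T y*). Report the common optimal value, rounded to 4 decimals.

The standard primal-dual pair for 'max c^T x s.t. A x <= b, x >= 0' is:
  Dual:  min b^T y  s.t.  A^T y >= c,  y >= 0.

So the dual LP is:
  minimize  8y1 + 4y2 + 37y3
  subject to:
    y1 + 4y3 >= 1
    y2 + 2y3 >= 3
    y1, y2, y3 >= 0

Solving the primal: x* = (7.25, 4).
  primal value c^T x* = 19.25.
Solving the dual: y* = (0, 2.5, 0.25).
  dual value b^T y* = 19.25.
Strong duality: c^T x* = b^T y*. Confirmed.

19.25


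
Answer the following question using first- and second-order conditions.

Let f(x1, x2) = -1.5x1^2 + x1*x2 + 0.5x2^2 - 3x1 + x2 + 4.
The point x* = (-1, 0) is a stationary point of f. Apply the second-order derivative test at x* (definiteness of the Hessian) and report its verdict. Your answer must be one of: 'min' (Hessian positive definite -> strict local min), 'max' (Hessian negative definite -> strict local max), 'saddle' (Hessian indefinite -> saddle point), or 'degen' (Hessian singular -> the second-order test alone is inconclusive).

Compute the Hessian H = grad^2 f:
  H = [[-3, 1], [1, 1]]
Verify stationarity: grad f(x*) = H x* + g = (0, 0).
Eigenvalues of H: -3.2361, 1.2361.
Eigenvalues have mixed signs, so H is indefinite -> x* is a saddle point.

saddle


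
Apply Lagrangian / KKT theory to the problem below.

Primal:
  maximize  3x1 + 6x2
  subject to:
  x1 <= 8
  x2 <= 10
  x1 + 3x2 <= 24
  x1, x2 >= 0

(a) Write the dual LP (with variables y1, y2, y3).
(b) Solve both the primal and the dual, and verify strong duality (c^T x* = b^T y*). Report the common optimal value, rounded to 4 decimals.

The standard primal-dual pair for 'max c^T x s.t. A x <= b, x >= 0' is:
  Dual:  min b^T y  s.t.  A^T y >= c,  y >= 0.

So the dual LP is:
  minimize  8y1 + 10y2 + 24y3
  subject to:
    y1 + y3 >= 3
    y2 + 3y3 >= 6
    y1, y2, y3 >= 0

Solving the primal: x* = (8, 5.3333).
  primal value c^T x* = 56.
Solving the dual: y* = (1, 0, 2).
  dual value b^T y* = 56.
Strong duality: c^T x* = b^T y*. Confirmed.

56


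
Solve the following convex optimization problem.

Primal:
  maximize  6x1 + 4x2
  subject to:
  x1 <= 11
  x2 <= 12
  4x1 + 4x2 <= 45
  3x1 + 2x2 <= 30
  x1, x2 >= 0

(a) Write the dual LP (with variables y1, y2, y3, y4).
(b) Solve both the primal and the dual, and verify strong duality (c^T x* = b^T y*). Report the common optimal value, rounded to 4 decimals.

The standard primal-dual pair for 'max c^T x s.t. A x <= b, x >= 0' is:
  Dual:  min b^T y  s.t.  A^T y >= c,  y >= 0.

So the dual LP is:
  minimize  11y1 + 12y2 + 45y3 + 30y4
  subject to:
    y1 + 4y3 + 3y4 >= 6
    y2 + 4y3 + 2y4 >= 4
    y1, y2, y3, y4 >= 0

Solving the primal: x* = (10, 0).
  primal value c^T x* = 60.
Solving the dual: y* = (0, 0, 0, 2).
  dual value b^T y* = 60.
Strong duality: c^T x* = b^T y*. Confirmed.

60


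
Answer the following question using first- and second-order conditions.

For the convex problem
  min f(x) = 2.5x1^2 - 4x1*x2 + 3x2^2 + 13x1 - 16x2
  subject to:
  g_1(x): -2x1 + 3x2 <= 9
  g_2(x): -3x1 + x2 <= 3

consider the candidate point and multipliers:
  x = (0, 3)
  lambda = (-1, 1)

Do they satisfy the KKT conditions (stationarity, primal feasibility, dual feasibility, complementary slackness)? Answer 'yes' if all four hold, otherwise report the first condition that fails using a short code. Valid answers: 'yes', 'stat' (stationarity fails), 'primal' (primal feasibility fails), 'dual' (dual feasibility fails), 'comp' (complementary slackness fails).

Gradient of f: grad f(x) = Q x + c = (1, 2)
Constraint values g_i(x) = a_i^T x - b_i:
  g_1((0, 3)) = 0
  g_2((0, 3)) = 0
Stationarity residual: grad f(x) + sum_i lambda_i a_i = (0, 0)
  -> stationarity OK
Primal feasibility (all g_i <= 0): OK
Dual feasibility (all lambda_i >= 0): FAILS
Complementary slackness (lambda_i * g_i(x) = 0 for all i): OK

Verdict: the first failing condition is dual_feasibility -> dual.

dual


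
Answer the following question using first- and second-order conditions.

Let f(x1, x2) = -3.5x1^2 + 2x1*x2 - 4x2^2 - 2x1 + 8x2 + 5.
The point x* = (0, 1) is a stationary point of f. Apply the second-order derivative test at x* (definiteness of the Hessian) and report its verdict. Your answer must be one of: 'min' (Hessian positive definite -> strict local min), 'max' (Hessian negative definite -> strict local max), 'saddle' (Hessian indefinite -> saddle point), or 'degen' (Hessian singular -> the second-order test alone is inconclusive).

Compute the Hessian H = grad^2 f:
  H = [[-7, 2], [2, -8]]
Verify stationarity: grad f(x*) = H x* + g = (0, 0).
Eigenvalues of H: -9.5616, -5.4384.
Both eigenvalues < 0, so H is negative definite -> x* is a strict local max.

max


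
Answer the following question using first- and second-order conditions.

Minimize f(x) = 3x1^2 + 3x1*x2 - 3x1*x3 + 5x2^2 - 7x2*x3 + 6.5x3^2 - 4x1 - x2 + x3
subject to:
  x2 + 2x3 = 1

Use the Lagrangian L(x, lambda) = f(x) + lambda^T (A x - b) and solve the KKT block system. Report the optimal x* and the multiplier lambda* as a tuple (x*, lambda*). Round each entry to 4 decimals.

Form the Lagrangian:
  L(x, lambda) = (1/2) x^T Q x + c^T x + lambda^T (A x - b)
Stationarity (grad_x L = 0): Q x + c + A^T lambda = 0.
Primal feasibility: A x = b.

This gives the KKT block system:
  [ Q   A^T ] [ x     ]   [-c ]
  [ A    0  ] [ lambda ] = [ b ]

Solving the linear system:
  x*      = (0.7333, 0.2444, 0.3778)
  lambda* = (-1)
  f(x*)   = -0.9

x* = (0.7333, 0.2444, 0.3778), lambda* = (-1)


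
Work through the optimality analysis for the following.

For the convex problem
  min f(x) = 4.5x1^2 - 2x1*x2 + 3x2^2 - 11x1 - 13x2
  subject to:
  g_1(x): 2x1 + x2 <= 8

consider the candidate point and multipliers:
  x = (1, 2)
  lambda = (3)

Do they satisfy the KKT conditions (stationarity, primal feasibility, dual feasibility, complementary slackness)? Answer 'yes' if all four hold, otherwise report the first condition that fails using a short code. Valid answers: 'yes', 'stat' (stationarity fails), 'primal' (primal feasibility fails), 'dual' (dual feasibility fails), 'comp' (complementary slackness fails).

Gradient of f: grad f(x) = Q x + c = (-6, -3)
Constraint values g_i(x) = a_i^T x - b_i:
  g_1((1, 2)) = -4
Stationarity residual: grad f(x) + sum_i lambda_i a_i = (0, 0)
  -> stationarity OK
Primal feasibility (all g_i <= 0): OK
Dual feasibility (all lambda_i >= 0): OK
Complementary slackness (lambda_i * g_i(x) = 0 for all i): FAILS

Verdict: the first failing condition is complementary_slackness -> comp.

comp


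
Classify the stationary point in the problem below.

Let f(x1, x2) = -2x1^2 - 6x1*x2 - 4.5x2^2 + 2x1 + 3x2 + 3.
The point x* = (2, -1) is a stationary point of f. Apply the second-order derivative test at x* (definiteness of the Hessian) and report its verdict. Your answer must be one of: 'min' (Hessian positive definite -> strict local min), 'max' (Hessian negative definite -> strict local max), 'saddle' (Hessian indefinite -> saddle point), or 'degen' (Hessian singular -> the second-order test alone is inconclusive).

Compute the Hessian H = grad^2 f:
  H = [[-4, -6], [-6, -9]]
Verify stationarity: grad f(x*) = H x* + g = (0, 0).
Eigenvalues of H: -13, 0.
H has a zero eigenvalue (singular; negative semidefinite but not definite), so H is neither positive definite, negative definite, nor indefinite. The second-order test alone is inconclusive -> degen.
(Indeed, f is constant along the null direction of H through x*, so x* is not a strict local extremum.)

degen


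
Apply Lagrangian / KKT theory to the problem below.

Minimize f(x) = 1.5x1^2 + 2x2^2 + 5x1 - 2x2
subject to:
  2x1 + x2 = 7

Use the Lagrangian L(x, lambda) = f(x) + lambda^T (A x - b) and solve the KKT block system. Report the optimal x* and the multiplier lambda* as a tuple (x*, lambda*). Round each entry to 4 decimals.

Form the Lagrangian:
  L(x, lambda) = (1/2) x^T Q x + c^T x + lambda^T (A x - b)
Stationarity (grad_x L = 0): Q x + c + A^T lambda = 0.
Primal feasibility: A x = b.

This gives the KKT block system:
  [ Q   A^T ] [ x     ]   [-c ]
  [ A    0  ] [ lambda ] = [ b ]

Solving the linear system:
  x*      = (2.4737, 2.0526)
  lambda* = (-6.2105)
  f(x*)   = 25.8684

x* = (2.4737, 2.0526), lambda* = (-6.2105)


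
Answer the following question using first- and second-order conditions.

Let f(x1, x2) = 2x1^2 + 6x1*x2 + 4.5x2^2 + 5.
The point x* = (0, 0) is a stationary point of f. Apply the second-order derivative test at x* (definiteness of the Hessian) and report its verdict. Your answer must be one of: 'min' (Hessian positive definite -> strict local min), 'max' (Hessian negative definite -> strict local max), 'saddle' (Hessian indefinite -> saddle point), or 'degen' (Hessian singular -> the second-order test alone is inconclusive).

Compute the Hessian H = grad^2 f:
  H = [[4, 6], [6, 9]]
Verify stationarity: grad f(x*) = H x* + g = (0, 0).
Eigenvalues of H: 0, 13.
H has a zero eigenvalue (singular; positive semidefinite but not definite), so H is neither positive definite, negative definite, nor indefinite. The second-order test alone is inconclusive -> degen.
(Indeed, f is constant along the null direction of H through x*, so x* is not a strict local extremum.)

degen


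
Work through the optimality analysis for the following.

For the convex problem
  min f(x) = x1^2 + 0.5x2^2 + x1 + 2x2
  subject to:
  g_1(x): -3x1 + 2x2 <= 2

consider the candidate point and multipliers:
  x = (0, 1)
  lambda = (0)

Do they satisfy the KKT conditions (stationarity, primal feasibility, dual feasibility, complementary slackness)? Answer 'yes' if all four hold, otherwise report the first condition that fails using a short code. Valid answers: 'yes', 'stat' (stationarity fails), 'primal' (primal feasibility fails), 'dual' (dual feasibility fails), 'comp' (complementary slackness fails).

Gradient of f: grad f(x) = Q x + c = (1, 3)
Constraint values g_i(x) = a_i^T x - b_i:
  g_1((0, 1)) = 0
Stationarity residual: grad f(x) + sum_i lambda_i a_i = (1, 3)
  -> stationarity FAILS
Primal feasibility (all g_i <= 0): OK
Dual feasibility (all lambda_i >= 0): OK
Complementary slackness (lambda_i * g_i(x) = 0 for all i): OK

Verdict: the first failing condition is stationarity -> stat.

stat


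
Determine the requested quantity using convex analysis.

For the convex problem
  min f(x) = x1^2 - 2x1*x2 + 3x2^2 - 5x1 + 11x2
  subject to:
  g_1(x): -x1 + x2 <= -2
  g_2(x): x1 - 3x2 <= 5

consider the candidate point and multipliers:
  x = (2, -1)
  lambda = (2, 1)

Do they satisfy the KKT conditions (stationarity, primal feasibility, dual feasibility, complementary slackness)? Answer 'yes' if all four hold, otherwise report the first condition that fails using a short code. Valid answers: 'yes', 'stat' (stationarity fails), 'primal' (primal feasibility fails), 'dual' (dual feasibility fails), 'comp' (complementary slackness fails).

Gradient of f: grad f(x) = Q x + c = (1, 1)
Constraint values g_i(x) = a_i^T x - b_i:
  g_1((2, -1)) = -1
  g_2((2, -1)) = 0
Stationarity residual: grad f(x) + sum_i lambda_i a_i = (0, 0)
  -> stationarity OK
Primal feasibility (all g_i <= 0): OK
Dual feasibility (all lambda_i >= 0): OK
Complementary slackness (lambda_i * g_i(x) = 0 for all i): FAILS

Verdict: the first failing condition is complementary_slackness -> comp.

comp


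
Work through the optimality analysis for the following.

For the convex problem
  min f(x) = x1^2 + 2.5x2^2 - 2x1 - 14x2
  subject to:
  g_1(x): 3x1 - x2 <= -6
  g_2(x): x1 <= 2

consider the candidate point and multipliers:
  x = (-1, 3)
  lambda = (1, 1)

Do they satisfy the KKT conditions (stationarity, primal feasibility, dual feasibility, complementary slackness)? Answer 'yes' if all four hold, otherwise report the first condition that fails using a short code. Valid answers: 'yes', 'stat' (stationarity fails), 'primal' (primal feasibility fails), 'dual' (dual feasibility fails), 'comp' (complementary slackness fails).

Gradient of f: grad f(x) = Q x + c = (-4, 1)
Constraint values g_i(x) = a_i^T x - b_i:
  g_1((-1, 3)) = 0
  g_2((-1, 3)) = -3
Stationarity residual: grad f(x) + sum_i lambda_i a_i = (0, 0)
  -> stationarity OK
Primal feasibility (all g_i <= 0): OK
Dual feasibility (all lambda_i >= 0): OK
Complementary slackness (lambda_i * g_i(x) = 0 for all i): FAILS

Verdict: the first failing condition is complementary_slackness -> comp.

comp


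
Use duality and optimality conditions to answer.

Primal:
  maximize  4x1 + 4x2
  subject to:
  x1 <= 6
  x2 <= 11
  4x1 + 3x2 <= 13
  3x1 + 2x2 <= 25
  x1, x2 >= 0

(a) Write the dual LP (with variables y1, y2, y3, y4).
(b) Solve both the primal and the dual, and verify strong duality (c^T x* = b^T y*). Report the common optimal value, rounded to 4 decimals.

The standard primal-dual pair for 'max c^T x s.t. A x <= b, x >= 0' is:
  Dual:  min b^T y  s.t.  A^T y >= c,  y >= 0.

So the dual LP is:
  minimize  6y1 + 11y2 + 13y3 + 25y4
  subject to:
    y1 + 4y3 + 3y4 >= 4
    y2 + 3y3 + 2y4 >= 4
    y1, y2, y3, y4 >= 0

Solving the primal: x* = (0, 4.3333).
  primal value c^T x* = 17.3333.
Solving the dual: y* = (0, 0, 1.3333, 0).
  dual value b^T y* = 17.3333.
Strong duality: c^T x* = b^T y*. Confirmed.

17.3333


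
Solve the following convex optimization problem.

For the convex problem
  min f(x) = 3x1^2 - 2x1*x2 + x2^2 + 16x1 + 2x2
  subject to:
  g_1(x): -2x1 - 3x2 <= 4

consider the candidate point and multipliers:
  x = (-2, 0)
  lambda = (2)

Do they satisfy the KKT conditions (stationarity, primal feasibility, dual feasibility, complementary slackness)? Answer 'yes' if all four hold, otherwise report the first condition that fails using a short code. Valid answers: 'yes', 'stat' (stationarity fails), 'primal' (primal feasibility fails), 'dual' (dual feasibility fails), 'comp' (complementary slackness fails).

Gradient of f: grad f(x) = Q x + c = (4, 6)
Constraint values g_i(x) = a_i^T x - b_i:
  g_1((-2, 0)) = 0
Stationarity residual: grad f(x) + sum_i lambda_i a_i = (0, 0)
  -> stationarity OK
Primal feasibility (all g_i <= 0): OK
Dual feasibility (all lambda_i >= 0): OK
Complementary slackness (lambda_i * g_i(x) = 0 for all i): OK

Verdict: yes, KKT holds.

yes


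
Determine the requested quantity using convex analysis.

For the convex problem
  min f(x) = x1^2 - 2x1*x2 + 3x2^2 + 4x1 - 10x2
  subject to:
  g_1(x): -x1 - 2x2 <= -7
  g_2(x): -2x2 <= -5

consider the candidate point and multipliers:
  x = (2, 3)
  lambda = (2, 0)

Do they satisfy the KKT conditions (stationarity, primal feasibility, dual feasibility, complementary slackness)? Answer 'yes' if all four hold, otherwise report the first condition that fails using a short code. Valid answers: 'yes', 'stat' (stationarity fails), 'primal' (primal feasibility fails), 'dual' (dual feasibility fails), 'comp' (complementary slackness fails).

Gradient of f: grad f(x) = Q x + c = (2, 4)
Constraint values g_i(x) = a_i^T x - b_i:
  g_1((2, 3)) = -1
  g_2((2, 3)) = -1
Stationarity residual: grad f(x) + sum_i lambda_i a_i = (0, 0)
  -> stationarity OK
Primal feasibility (all g_i <= 0): OK
Dual feasibility (all lambda_i >= 0): OK
Complementary slackness (lambda_i * g_i(x) = 0 for all i): FAILS

Verdict: the first failing condition is complementary_slackness -> comp.

comp


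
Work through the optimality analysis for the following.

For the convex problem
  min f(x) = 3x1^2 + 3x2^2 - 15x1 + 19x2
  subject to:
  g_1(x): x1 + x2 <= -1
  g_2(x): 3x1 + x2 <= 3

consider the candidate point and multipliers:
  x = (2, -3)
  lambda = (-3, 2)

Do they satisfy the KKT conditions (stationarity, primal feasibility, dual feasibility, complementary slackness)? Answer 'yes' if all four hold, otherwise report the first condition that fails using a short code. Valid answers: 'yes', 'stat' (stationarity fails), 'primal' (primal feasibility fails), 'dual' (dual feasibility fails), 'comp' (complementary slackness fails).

Gradient of f: grad f(x) = Q x + c = (-3, 1)
Constraint values g_i(x) = a_i^T x - b_i:
  g_1((2, -3)) = 0
  g_2((2, -3)) = 0
Stationarity residual: grad f(x) + sum_i lambda_i a_i = (0, 0)
  -> stationarity OK
Primal feasibility (all g_i <= 0): OK
Dual feasibility (all lambda_i >= 0): FAILS
Complementary slackness (lambda_i * g_i(x) = 0 for all i): OK

Verdict: the first failing condition is dual_feasibility -> dual.

dual


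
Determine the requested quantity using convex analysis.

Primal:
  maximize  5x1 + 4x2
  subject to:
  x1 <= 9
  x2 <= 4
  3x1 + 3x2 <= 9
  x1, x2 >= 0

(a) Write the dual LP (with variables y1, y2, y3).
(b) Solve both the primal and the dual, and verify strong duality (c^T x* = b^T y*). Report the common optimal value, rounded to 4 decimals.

The standard primal-dual pair for 'max c^T x s.t. A x <= b, x >= 0' is:
  Dual:  min b^T y  s.t.  A^T y >= c,  y >= 0.

So the dual LP is:
  minimize  9y1 + 4y2 + 9y3
  subject to:
    y1 + 3y3 >= 5
    y2 + 3y3 >= 4
    y1, y2, y3 >= 0

Solving the primal: x* = (3, 0).
  primal value c^T x* = 15.
Solving the dual: y* = (0, 0, 1.6667).
  dual value b^T y* = 15.
Strong duality: c^T x* = b^T y*. Confirmed.

15


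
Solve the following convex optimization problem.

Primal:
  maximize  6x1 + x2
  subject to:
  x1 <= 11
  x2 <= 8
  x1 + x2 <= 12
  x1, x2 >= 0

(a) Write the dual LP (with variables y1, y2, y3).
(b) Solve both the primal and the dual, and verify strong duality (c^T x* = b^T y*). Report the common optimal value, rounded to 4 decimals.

The standard primal-dual pair for 'max c^T x s.t. A x <= b, x >= 0' is:
  Dual:  min b^T y  s.t.  A^T y >= c,  y >= 0.

So the dual LP is:
  minimize  11y1 + 8y2 + 12y3
  subject to:
    y1 + y3 >= 6
    y2 + y3 >= 1
    y1, y2, y3 >= 0

Solving the primal: x* = (11, 1).
  primal value c^T x* = 67.
Solving the dual: y* = (5, 0, 1).
  dual value b^T y* = 67.
Strong duality: c^T x* = b^T y*. Confirmed.

67


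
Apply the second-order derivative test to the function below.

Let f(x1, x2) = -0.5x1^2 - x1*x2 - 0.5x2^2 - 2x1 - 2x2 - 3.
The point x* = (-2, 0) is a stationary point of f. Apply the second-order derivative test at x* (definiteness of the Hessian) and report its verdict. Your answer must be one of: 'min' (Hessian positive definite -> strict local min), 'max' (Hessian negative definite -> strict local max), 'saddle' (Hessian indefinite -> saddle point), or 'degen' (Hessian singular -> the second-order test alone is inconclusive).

Compute the Hessian H = grad^2 f:
  H = [[-1, -1], [-1, -1]]
Verify stationarity: grad f(x*) = H x* + g = (0, 0).
Eigenvalues of H: -2, 0.
H has a zero eigenvalue (singular; negative semidefinite but not definite), so H is neither positive definite, negative definite, nor indefinite. The second-order test alone is inconclusive -> degen.
(Indeed, f is constant along the null direction of H through x*, so x* is not a strict local extremum.)

degen


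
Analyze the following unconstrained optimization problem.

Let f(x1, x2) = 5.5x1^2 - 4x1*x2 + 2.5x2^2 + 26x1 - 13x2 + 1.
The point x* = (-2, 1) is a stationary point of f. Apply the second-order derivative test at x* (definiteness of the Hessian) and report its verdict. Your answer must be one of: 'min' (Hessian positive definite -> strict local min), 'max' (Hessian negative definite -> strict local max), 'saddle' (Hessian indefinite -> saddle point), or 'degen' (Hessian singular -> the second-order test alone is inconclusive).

Compute the Hessian H = grad^2 f:
  H = [[11, -4], [-4, 5]]
Verify stationarity: grad f(x*) = H x* + g = (0, 0).
Eigenvalues of H: 3, 13.
Both eigenvalues > 0, so H is positive definite -> x* is a strict local min.

min


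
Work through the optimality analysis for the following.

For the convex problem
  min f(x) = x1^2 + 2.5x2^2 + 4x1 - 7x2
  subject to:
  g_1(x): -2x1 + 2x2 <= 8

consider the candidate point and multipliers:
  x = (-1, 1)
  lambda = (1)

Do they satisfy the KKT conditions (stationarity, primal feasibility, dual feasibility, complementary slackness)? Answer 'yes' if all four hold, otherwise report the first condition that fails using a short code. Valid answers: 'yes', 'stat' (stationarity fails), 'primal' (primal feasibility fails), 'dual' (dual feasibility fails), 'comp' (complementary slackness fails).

Gradient of f: grad f(x) = Q x + c = (2, -2)
Constraint values g_i(x) = a_i^T x - b_i:
  g_1((-1, 1)) = -4
Stationarity residual: grad f(x) + sum_i lambda_i a_i = (0, 0)
  -> stationarity OK
Primal feasibility (all g_i <= 0): OK
Dual feasibility (all lambda_i >= 0): OK
Complementary slackness (lambda_i * g_i(x) = 0 for all i): FAILS

Verdict: the first failing condition is complementary_slackness -> comp.

comp


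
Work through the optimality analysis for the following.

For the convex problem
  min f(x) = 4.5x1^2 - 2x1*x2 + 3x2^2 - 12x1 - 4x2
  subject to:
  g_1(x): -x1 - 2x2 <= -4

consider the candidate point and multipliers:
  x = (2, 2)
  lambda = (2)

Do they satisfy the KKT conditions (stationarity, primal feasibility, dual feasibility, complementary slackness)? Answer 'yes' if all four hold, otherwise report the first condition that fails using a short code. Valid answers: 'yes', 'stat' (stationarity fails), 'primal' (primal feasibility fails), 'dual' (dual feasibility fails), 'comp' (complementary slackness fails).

Gradient of f: grad f(x) = Q x + c = (2, 4)
Constraint values g_i(x) = a_i^T x - b_i:
  g_1((2, 2)) = -2
Stationarity residual: grad f(x) + sum_i lambda_i a_i = (0, 0)
  -> stationarity OK
Primal feasibility (all g_i <= 0): OK
Dual feasibility (all lambda_i >= 0): OK
Complementary slackness (lambda_i * g_i(x) = 0 for all i): FAILS

Verdict: the first failing condition is complementary_slackness -> comp.

comp


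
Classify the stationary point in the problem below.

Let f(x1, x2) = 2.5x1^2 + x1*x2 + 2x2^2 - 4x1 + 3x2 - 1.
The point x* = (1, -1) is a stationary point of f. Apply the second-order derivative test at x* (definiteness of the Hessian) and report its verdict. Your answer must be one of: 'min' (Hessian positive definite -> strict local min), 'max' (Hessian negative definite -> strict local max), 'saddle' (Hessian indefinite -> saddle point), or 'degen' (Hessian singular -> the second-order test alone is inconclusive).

Compute the Hessian H = grad^2 f:
  H = [[5, 1], [1, 4]]
Verify stationarity: grad f(x*) = H x* + g = (0, 0).
Eigenvalues of H: 3.382, 5.618.
Both eigenvalues > 0, so H is positive definite -> x* is a strict local min.

min


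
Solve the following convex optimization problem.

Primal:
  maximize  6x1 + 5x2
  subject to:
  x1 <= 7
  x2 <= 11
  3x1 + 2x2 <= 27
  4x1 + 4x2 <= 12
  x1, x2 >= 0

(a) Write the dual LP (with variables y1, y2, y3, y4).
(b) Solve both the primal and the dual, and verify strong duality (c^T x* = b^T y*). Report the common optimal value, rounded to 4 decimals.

The standard primal-dual pair for 'max c^T x s.t. A x <= b, x >= 0' is:
  Dual:  min b^T y  s.t.  A^T y >= c,  y >= 0.

So the dual LP is:
  minimize  7y1 + 11y2 + 27y3 + 12y4
  subject to:
    y1 + 3y3 + 4y4 >= 6
    y2 + 2y3 + 4y4 >= 5
    y1, y2, y3, y4 >= 0

Solving the primal: x* = (3, 0).
  primal value c^T x* = 18.
Solving the dual: y* = (0, 0, 0, 1.5).
  dual value b^T y* = 18.
Strong duality: c^T x* = b^T y*. Confirmed.

18


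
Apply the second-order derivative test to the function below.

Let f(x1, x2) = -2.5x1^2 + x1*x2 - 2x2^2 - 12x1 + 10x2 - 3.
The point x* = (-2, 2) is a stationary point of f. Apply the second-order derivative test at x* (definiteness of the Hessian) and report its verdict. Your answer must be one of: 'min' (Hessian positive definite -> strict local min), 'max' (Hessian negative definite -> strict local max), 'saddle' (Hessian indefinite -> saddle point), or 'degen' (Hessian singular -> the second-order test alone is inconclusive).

Compute the Hessian H = grad^2 f:
  H = [[-5, 1], [1, -4]]
Verify stationarity: grad f(x*) = H x* + g = (0, 0).
Eigenvalues of H: -5.618, -3.382.
Both eigenvalues < 0, so H is negative definite -> x* is a strict local max.

max


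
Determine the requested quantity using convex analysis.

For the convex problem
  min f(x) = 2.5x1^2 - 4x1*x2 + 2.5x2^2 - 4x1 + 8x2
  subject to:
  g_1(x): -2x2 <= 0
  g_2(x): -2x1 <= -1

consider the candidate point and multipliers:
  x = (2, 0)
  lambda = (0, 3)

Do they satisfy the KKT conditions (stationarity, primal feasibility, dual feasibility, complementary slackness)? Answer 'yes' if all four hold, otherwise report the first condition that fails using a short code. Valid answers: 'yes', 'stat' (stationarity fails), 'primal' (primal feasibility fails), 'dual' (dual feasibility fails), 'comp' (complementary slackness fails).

Gradient of f: grad f(x) = Q x + c = (6, 0)
Constraint values g_i(x) = a_i^T x - b_i:
  g_1((2, 0)) = 0
  g_2((2, 0)) = -3
Stationarity residual: grad f(x) + sum_i lambda_i a_i = (0, 0)
  -> stationarity OK
Primal feasibility (all g_i <= 0): OK
Dual feasibility (all lambda_i >= 0): OK
Complementary slackness (lambda_i * g_i(x) = 0 for all i): FAILS

Verdict: the first failing condition is complementary_slackness -> comp.

comp


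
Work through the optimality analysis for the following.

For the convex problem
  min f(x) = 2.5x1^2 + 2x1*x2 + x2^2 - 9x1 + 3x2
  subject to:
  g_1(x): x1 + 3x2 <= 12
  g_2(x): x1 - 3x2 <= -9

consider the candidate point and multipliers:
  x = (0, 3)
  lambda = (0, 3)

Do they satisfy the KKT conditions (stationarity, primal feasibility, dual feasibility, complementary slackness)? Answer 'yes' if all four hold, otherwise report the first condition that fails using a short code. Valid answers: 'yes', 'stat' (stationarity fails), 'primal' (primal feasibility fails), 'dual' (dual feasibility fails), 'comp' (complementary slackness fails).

Gradient of f: grad f(x) = Q x + c = (-3, 9)
Constraint values g_i(x) = a_i^T x - b_i:
  g_1((0, 3)) = -3
  g_2((0, 3)) = 0
Stationarity residual: grad f(x) + sum_i lambda_i a_i = (0, 0)
  -> stationarity OK
Primal feasibility (all g_i <= 0): OK
Dual feasibility (all lambda_i >= 0): OK
Complementary slackness (lambda_i * g_i(x) = 0 for all i): OK

Verdict: yes, KKT holds.

yes


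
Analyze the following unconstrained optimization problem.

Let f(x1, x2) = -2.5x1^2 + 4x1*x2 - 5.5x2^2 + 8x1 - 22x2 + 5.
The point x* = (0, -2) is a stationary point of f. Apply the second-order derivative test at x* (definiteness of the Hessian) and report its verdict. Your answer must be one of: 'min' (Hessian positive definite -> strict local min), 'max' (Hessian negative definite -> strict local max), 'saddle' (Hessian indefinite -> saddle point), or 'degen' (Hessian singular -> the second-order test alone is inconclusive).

Compute the Hessian H = grad^2 f:
  H = [[-5, 4], [4, -11]]
Verify stationarity: grad f(x*) = H x* + g = (0, 0).
Eigenvalues of H: -13, -3.
Both eigenvalues < 0, so H is negative definite -> x* is a strict local max.

max


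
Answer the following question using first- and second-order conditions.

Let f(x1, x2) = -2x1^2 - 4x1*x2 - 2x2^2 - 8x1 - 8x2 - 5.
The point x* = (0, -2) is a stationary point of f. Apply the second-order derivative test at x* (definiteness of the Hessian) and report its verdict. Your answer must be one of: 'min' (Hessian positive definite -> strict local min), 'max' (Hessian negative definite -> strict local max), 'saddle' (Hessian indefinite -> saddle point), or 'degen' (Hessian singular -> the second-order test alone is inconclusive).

Compute the Hessian H = grad^2 f:
  H = [[-4, -4], [-4, -4]]
Verify stationarity: grad f(x*) = H x* + g = (0, 0).
Eigenvalues of H: -8, 0.
H has a zero eigenvalue (singular; negative semidefinite but not definite), so H is neither positive definite, negative definite, nor indefinite. The second-order test alone is inconclusive -> degen.
(Indeed, f is constant along the null direction of H through x*, so x* is not a strict local extremum.)

degen


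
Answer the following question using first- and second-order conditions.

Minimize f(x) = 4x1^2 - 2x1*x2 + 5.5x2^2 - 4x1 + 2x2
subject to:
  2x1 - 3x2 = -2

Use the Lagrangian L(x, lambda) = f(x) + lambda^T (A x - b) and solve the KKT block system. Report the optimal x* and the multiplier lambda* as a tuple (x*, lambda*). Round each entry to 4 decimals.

Form the Lagrangian:
  L(x, lambda) = (1/2) x^T Q x + c^T x + lambda^T (A x - b)
Stationarity (grad_x L = 0): Q x + c + A^T lambda = 0.
Primal feasibility: A x = b.

This gives the KKT block system:
  [ Q   A^T ] [ x     ]   [-c ]
  [ A    0  ] [ lambda ] = [ b ]

Solving the linear system:
  x*      = (-0.087, 0.6087)
  lambda* = (2.9565)
  f(x*)   = 3.7391

x* = (-0.087, 0.6087), lambda* = (2.9565)


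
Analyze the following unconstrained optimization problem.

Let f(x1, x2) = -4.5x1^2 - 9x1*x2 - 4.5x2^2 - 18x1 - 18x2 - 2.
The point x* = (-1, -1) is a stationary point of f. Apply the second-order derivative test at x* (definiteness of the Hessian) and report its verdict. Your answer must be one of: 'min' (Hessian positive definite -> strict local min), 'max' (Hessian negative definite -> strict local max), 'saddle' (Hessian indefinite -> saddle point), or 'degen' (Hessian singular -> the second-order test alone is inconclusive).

Compute the Hessian H = grad^2 f:
  H = [[-9, -9], [-9, -9]]
Verify stationarity: grad f(x*) = H x* + g = (0, 0).
Eigenvalues of H: -18, 0.
H has a zero eigenvalue (singular; negative semidefinite but not definite), so H is neither positive definite, negative definite, nor indefinite. The second-order test alone is inconclusive -> degen.
(Indeed, f is constant along the null direction of H through x*, so x* is not a strict local extremum.)

degen
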